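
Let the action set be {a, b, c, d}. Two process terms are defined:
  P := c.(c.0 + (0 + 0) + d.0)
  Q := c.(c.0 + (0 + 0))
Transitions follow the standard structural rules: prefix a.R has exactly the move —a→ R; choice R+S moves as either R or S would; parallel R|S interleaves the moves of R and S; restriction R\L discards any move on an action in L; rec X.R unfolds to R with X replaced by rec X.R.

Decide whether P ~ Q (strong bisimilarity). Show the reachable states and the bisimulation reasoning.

Reachable graph of P (3 states):
  p0 = c.(c.0 + (0 + 0) + d.0) | --c--▸ p1
  p1 = c.0 + (0 + 0) + d.0 | --c--▸ p2, --d--▸ p2
  p2 = 0 | ∅
Reachable graph of Q (3 states):
  q0 = c.(c.0 + (0 + 0)) | --c--▸ q1
  q1 = c.0 + (0 + 0) | --c--▸ q2
  q2 = 0 | ∅
Partition-refinement fixed point:
  B0 = {p0}
  B1 = {p1}
  B2 = {p2, q2}
  B3 = {q0}
  B4 = {q1}
p0 ∈ B0, q0 ∈ B3 → different blocks

P ≁ Q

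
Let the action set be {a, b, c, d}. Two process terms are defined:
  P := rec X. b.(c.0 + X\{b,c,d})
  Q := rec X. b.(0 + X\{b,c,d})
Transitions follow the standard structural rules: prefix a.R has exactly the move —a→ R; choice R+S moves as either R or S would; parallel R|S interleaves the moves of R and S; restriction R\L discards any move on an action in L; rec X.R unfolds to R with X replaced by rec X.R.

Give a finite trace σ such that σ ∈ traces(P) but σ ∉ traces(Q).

LTS(P): 3 reachable states
  m0 = rec X. b.(c.0 + X\{b,c,d}) ⊢ -b-> m1
  m1 = c.0 + (rec X. b.(c.0 + X\{b,c,d}))\{b,c,d} ⊢ -c-> m2
  m2 = 0 ⊢ stopped
LTS(Q): 2 reachable states
  n0 = rec X. b.(0 + X\{b,c,d}) ⊢ -b-> n1
  n1 = 0 + (rec X. b.(0 + X\{b,c,d}))\{b,c,d} ⊢ stopped
Executing bc from P (initial set {m0}):
  step 1 (b): {m1}
  step 2 (c): {m2}
  — P admits the full trace.
Executing bc from Q (initial set {n0}):
  step 1 (b): {n1}
  step 2 (c): ∅  — Q cannot continue

bc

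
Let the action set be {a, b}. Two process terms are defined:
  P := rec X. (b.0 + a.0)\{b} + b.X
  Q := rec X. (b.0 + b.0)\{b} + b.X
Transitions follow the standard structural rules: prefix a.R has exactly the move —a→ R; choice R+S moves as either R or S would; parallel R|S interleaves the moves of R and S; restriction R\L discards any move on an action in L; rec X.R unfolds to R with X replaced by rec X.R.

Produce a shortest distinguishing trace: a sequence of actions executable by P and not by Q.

a

Reachable graph of P (2 states):
  s0 = rec X. (b.0 + a.0)\{b} + b.X :: ··a··> s1, ··b··> s0
  s1 = 0\{b} :: ∅
Reachable graph of Q (1 states):
  t0 = rec X. (b.0 + b.0)\{b} + b.X :: ··b··> t0
Trace ⟨a⟩ through P, begin at {s0}:
  step 1 (a): {s1}
  — P admits the full trace.
Trace ⟨a⟩ through Q, begin at {t0}:
  step 1 (a): ∅ (Q stuck)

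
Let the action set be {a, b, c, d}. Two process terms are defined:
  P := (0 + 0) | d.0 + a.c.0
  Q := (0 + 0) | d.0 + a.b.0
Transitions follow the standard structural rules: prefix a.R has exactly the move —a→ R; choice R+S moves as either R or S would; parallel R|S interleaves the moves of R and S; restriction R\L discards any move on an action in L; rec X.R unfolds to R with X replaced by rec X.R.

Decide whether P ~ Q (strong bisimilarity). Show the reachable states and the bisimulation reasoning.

LTS(P): 4 reachable states
  s0 = (0 + 0) | d.0 + a.c.0 :: =a=> s1, =d=> s2
  s1 = c.0 :: =c=> s3
  s2 = (0 + 0) | 0 :: stopped
  s3 = 0 :: stopped
LTS(Q): 4 reachable states
  t0 = (0 + 0) | d.0 + a.b.0 :: =a=> t1, =d=> t2
  t1 = b.0 :: =b=> t3
  t2 = (0 + 0) | 0 :: stopped
  t3 = 0 :: stopped
Bisimilarity quotient blocks:
  B0 = {s0}
  B1 = {s2, s3, t2, t3}
  B2 = {s1}
  B3 = {t0}
  B4 = {t1}
s0 ∈ B0, t0 ∈ B3 → different blocks

NO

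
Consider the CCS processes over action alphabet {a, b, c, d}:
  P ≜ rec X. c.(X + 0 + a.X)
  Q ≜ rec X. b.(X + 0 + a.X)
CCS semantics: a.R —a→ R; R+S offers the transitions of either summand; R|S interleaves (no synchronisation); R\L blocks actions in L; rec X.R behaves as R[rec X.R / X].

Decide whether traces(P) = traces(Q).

NO — witness ⟨c⟩

LTS(P): 2 reachable states
  s0 = rec X. c.(X + 0 + a.X) | -c-> s1
  s1 = (rec X. c.(X + 0 + a.X)) + 0 + a.(rec X. c.(X + 0 + a.X)) | -a-> s0, -c-> s1
LTS(Q): 2 reachable states
  t0 = rec X. b.(X + 0 + a.X) | -b-> t1
  t1 = (rec X. b.(X + 0 + a.X)) + 0 + a.(rec X. b.(X + 0 + a.X)) | -a-> t0, -b-> t1
Executing c from P (initial set {s0}):
  [1] c ⇒ {s1}
  P completes σ.
Executing c from Q (initial set {t0}):
  [1] c ⇒ ∅  — Q cannot continue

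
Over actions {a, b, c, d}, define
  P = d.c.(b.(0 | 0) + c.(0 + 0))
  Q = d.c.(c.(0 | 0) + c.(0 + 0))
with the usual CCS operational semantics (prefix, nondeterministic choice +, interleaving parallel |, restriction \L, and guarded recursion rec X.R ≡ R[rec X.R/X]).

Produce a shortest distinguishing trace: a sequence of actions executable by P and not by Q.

dcb

Reachable graph of P (5 states):
  u0 = d.c.(b.(0 | 0) + c.(0 + 0)) has moves -d-> u1
  u1 = c.(b.(0 | 0) + c.(0 + 0)) has moves -c-> u2
  u2 = b.(0 | 0) + c.(0 + 0) has moves -b-> u3, -c-> u4
  u3 = 0 | 0 has moves stopped
  u4 = 0 + 0 has moves stopped
Reachable graph of Q (5 states):
  v0 = d.c.(c.(0 | 0) + c.(0 + 0)) has moves -d-> v1
  v1 = c.(c.(0 | 0) + c.(0 + 0)) has moves -c-> v2
  v2 = c.(0 | 0) + c.(0 + 0) has moves -c-> v3, -c-> v4
  v3 = 0 + 0 has moves stopped
  v4 = 0 | 0 has moves stopped
Run σ = ⟨dcb⟩ on P: start {u0}
  step 1 (d): {u1}
  step 2 (c): {u2}
  step 3 (b): {u3}
  — P admits the full trace.
Run σ = ⟨dcb⟩ on Q: start {v0}
  step 1 (d): {v1}
  step 2 (c): {v2}
  step 3 (b): ∅ (Q stuck)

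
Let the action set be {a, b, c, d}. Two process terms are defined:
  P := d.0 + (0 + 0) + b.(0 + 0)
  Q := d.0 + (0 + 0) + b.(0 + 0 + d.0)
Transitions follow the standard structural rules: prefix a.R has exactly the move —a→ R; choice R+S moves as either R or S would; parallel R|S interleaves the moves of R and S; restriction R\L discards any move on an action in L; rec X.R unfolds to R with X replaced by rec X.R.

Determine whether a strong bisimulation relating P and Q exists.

P ≁ Q

Reachable graph of P (3 states):
  p0 = d.0 + (0 + 0) + b.(0 + 0) :: ··b··> p1, ··d··> p2
  p1 = 0 + 0 :: ∅
  p2 = 0 :: ∅
Reachable graph of Q (3 states):
  q0 = d.0 + (0 + 0) + b.(0 + 0 + d.0) :: ··b··> q1, ··d··> q2
  q1 = 0 + 0 + d.0 :: ··d··> q2
  q2 = 0 :: ∅
Coarsest stable partition (strong bisimilarity classes):
  B0 = {p0}
  B1 = {p1, p2, q2}
  B2 = {q0}
  B3 = {q1}
p0 ∈ B0, q0 ∈ B2 → different blocks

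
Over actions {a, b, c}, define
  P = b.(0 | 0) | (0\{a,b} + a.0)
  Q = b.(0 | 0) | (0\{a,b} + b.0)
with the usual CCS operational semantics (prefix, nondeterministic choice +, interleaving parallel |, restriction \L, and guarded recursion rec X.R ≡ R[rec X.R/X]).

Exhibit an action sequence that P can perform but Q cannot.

P's transition system — 4 states:
  p0 = b.(0 | 0) | (0\{a,b} + a.0) has moves --a--▸ p1, --b--▸ p2
  p1 = b.(0 | 0) | 0 has moves --b--▸ p3
  p2 = 0 | 0 | (0\{a,b} + a.0) has moves --a--▸ p3
  p3 = 0 | 0 | 0 has moves ∅
Q's transition system — 4 states:
  q0 = b.(0 | 0) | (0\{a,b} + b.0) has moves --b--▸ q1, --b--▸ q2
  q1 = 0 | 0 | (0\{a,b} + b.0) has moves --b--▸ q3
  q2 = b.(0 | 0) | 0 has moves --b--▸ q3
  q3 = 0 | 0 | 0 has moves ∅
Executing a from P (initial set {p0}):
  after a @ step 1: {p1}
  ✓ P
Executing a from Q (initial set {q0}):
  after a @ step 1: ∅ (Q stuck)

a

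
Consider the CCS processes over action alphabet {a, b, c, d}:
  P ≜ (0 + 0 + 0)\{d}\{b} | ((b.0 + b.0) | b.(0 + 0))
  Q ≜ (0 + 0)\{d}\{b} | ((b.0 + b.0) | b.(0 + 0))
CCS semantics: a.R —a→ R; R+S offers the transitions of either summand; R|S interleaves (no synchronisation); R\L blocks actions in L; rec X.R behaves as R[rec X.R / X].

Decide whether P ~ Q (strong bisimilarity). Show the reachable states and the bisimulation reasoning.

YES

LTS(P): 4 reachable states
  p0 = (0 + 0 + 0)\{d}\{b} | ((b.0 + b.0) | b.(0 + 0)) :: --b--▸ p1, --b--▸ p2
  p1 = (0 + 0 + 0)\{d}\{b} | ((b.0 + b.0) | (0 + 0)) :: --b--▸ p3
  p2 = (0 + 0 + 0)\{d}\{b} | (0 | b.(0 + 0)) :: --b--▸ p3
  p3 = (0 + 0 + 0)\{d}\{b} | (0 | (0 + 0)) :: stopped
LTS(Q): 4 reachable states
  q0 = (0 + 0)\{d}\{b} | ((b.0 + b.0) | b.(0 + 0)) :: --b--▸ q1, --b--▸ q2
  q1 = (0 + 0)\{d}\{b} | ((b.0 + b.0) | (0 + 0)) :: --b--▸ q3
  q2 = (0 + 0)\{d}\{b} | (0 | b.(0 + 0)) :: --b--▸ q3
  q3 = (0 + 0)\{d}\{b} | (0 | (0 + 0)) :: stopped
Coarsest stable partition (strong bisimilarity classes):
  B0 = {p0, q0}
  B1 = {p1, p2, q1, q2}
  B2 = {p3, q3}
p0 ∈ B0, q0 ∈ B0 → same block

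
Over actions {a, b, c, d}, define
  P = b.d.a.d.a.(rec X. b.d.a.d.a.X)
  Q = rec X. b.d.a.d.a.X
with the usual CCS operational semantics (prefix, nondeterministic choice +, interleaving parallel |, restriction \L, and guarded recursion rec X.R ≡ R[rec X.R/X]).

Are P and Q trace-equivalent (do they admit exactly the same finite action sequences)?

YES

LTS(P): 6 reachable states
  p0 = b.d.a.d.a.(rec X. b.d.a.d.a.X) :: ··b··> p1
  p1 = d.a.d.a.(rec X. b.d.a.d.a.X) :: ··d··> p2
  p2 = a.d.a.(rec X. b.d.a.d.a.X) :: ··a··> p3
  p3 = d.a.(rec X. b.d.a.d.a.X) :: ··d··> p4
  p4 = a.(rec X. b.d.a.d.a.X) :: ··a··> p5
  p5 = rec X. b.d.a.d.a.X :: ··b··> p1
LTS(Q): 5 reachable states
  q0 = rec X. b.d.a.d.a.X :: ··b··> q1
  q1 = d.a.d.a.(rec X. b.d.a.d.a.X) :: ··d··> q2
  q2 = a.d.a.(rec X. b.d.a.d.a.X) :: ··a··> q3
  q3 = d.a.(rec X. b.d.a.d.a.X) :: ··d··> q4
  q4 = a.(rec X. b.d.a.d.a.X) :: ··a··> q0
Partition-refinement fixed point:
  B0 = {p0, p5, q0}
  B1 = {p1, q1}
  B2 = {p2, q2}
  B3 = {p3, q3}
  B4 = {p4, q4}
p0 ∈ B0, q0 ∈ B0 → same block
Bisimilar ⇒ trace-equivalent.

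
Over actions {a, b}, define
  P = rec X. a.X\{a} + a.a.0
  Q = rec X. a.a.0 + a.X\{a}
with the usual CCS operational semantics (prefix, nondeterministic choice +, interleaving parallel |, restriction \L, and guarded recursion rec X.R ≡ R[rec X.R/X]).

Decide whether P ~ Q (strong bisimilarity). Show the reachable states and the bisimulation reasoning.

P ~ Q

Reachable graph of P (4 states):
  s0 = rec X. a.X\{a} + a.a.0 :: —a→ s1, —a→ s2
  s1 = (rec X. a.X\{a} + a.a.0)\{a} :: ·
  s2 = a.0 :: —a→ s3
  s3 = 0 :: ·
Reachable graph of Q (4 states):
  t0 = rec X. a.a.0 + a.X\{a} :: —a→ t1, —a→ t2
  t1 = (rec X. a.a.0 + a.X\{a})\{a} :: ·
  t2 = a.0 :: —a→ t3
  t3 = 0 :: ·
Coarsest stable partition (strong bisimilarity classes):
  B0 = {s0, t0}
  B1 = {s1, s3, t1, t3}
  B2 = {s2, t2}
s0 ∈ B0, t0 ∈ B0 → same block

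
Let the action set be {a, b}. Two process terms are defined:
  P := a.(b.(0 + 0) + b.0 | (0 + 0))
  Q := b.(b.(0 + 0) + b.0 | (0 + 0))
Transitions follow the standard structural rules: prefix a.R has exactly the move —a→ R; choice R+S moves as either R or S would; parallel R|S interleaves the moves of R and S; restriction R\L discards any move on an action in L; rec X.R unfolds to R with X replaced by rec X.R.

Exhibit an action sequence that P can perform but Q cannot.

a

Reachable graph of P (4 states):
  u0 = a.(b.(0 + 0) + b.0 | (0 + 0)) :: ··a··> u1
  u1 = b.(0 + 0) + b.0 | (0 + 0) :: ··b··> u2, ··b··> u3
  u2 = 0 + 0 :: stopped
  u3 = 0 | (0 + 0) :: stopped
Reachable graph of Q (4 states):
  v0 = b.(b.(0 + 0) + b.0 | (0 + 0)) :: ··b··> v1
  v1 = b.(0 + 0) + b.0 | (0 + 0) :: ··b··> v2, ··b··> v3
  v2 = 0 + 0 :: stopped
  v3 = 0 | (0 + 0) :: stopped
Executing a from P (initial set {u0}):
  after a @ step 1: {u1}
  — P admits the full trace.
Executing a from Q (initial set {v0}):
  after a @ step 1: no successor for Q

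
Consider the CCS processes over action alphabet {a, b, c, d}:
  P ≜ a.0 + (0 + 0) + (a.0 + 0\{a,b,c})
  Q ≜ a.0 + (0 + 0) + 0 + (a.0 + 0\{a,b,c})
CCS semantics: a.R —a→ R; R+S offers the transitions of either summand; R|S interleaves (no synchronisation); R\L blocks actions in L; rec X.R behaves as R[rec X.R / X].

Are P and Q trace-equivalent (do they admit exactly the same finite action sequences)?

Reachable graph of P (2 states):
  m0 = a.0 + (0 + 0) + (a.0 + 0\{a,b,c}) has moves =a=> m1
  m1 = 0 has moves (no moves)
Reachable graph of Q (2 states):
  n0 = a.0 + (0 + 0) + 0 + (a.0 + 0\{a,b,c}) has moves =a=> n1
  n1 = 0 has moves (no moves)
Partition-refinement fixed point:
  B0 = {m0, n0}
  B1 = {m1, n1}
m0 ∈ B0, n0 ∈ B0 → same block
Bisimilar ⇒ trace-equivalent.

YES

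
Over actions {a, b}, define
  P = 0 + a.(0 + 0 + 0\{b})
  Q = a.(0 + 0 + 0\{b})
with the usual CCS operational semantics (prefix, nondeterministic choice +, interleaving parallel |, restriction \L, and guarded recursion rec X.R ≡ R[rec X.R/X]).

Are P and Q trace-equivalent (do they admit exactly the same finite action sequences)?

LTS(P): 2 reachable states
  s0 = 0 + a.(0 + 0 + 0\{b}) has moves =a=> s1
  s1 = 0 + 0 + 0\{b} has moves ∅
LTS(Q): 2 reachable states
  t0 = a.(0 + 0 + 0\{b}) has moves =a=> t1
  t1 = 0 + 0 + 0\{b} has moves ∅
Bisimilarity quotient blocks:
  B0 = {s0, t0}
  B1 = {s1, t1}
s0 ∈ B0, t0 ∈ B0 → same block
Bisimilar ⇒ trace-equivalent.

trace-equivalent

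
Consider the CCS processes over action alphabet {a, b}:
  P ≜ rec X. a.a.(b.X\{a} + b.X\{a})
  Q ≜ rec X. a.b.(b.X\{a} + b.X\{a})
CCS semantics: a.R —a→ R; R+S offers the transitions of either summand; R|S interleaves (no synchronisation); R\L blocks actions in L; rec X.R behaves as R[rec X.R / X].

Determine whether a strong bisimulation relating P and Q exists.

not bisimilar

Reachable graph of P (4 states):
  p0 = rec X. a.a.(b.X\{a} + b.X\{a}) → =a=> p1
  p1 = a.(b.(rec X. a.a.(b.X\{a} + b.X\{a}))\{a} + b.(rec X. a.a.(b.X\{a} + b.X\{a}))\{a}) → =a=> p2
  p2 = b.(rec X. a.a.(b.X\{a} + b.X\{a}))\{a} + b.(rec X. a.a.(b.X\{a} + b.X\{a}))\{a} → =b=> p3
  p3 = (rec X. a.a.(b.X\{a} + b.X\{a}))\{a} → ∅
Reachable graph of Q (4 states):
  q0 = rec X. a.b.(b.X\{a} + b.X\{a}) → =a=> q1
  q1 = b.(b.(rec X. a.b.(b.X\{a} + b.X\{a}))\{a} + b.(rec X. a.b.(b.X\{a} + b.X\{a}))\{a}) → =b=> q2
  q2 = b.(rec X. a.b.(b.X\{a} + b.X\{a}))\{a} + b.(rec X. a.b.(b.X\{a} + b.X\{a}))\{a} → =b=> q3
  q3 = (rec X. a.b.(b.X\{a} + b.X\{a}))\{a} → ∅
Coarsest stable partition (strong bisimilarity classes):
  B0 = {p0}
  B1 = {p1}
  B2 = {p2, q2}
  B3 = {p3, q3}
  B4 = {q0}
  B5 = {q1}
p0 ∈ B0, q0 ∈ B4 → different blocks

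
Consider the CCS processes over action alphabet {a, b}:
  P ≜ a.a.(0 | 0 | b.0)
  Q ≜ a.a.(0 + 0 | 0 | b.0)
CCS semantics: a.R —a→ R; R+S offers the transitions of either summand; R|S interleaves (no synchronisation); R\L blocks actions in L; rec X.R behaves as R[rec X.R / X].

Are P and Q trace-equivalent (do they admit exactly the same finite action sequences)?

traces(P) = traces(Q)

Reachable graph of P (4 states):
  m0 = a.a.(0 | 0 | b.0) :: —a→ m1
  m1 = a.(0 | 0 | b.0) :: —a→ m2
  m2 = 0 | 0 | b.0 :: —b→ m3
  m3 = 0 | 0 | 0 :: ·
Reachable graph of Q (4 states):
  n0 = a.a.(0 + 0 | 0 | b.0) :: —a→ n1
  n1 = a.(0 + 0 | 0 | b.0) :: —a→ n2
  n2 = 0 + 0 | 0 | b.0 :: —b→ n3
  n3 = 0 | 0 | 0 :: ·
Bisimilarity quotient blocks:
  B0 = {m0, n0}
  B1 = {m1, n1}
  B2 = {m2, n2}
  B3 = {m3, n3}
m0 ∈ B0, n0 ∈ B0 → same block
Bisimilar ⇒ trace-equivalent.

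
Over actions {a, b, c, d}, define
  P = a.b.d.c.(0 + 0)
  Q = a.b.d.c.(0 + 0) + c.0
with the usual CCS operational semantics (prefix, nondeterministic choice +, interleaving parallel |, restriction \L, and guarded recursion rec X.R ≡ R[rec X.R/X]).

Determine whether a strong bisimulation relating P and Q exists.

NO

LTS(P): 5 reachable states
  u0 = a.b.d.c.(0 + 0) → --a--▸ u1
  u1 = b.d.c.(0 + 0) → --b--▸ u2
  u2 = d.c.(0 + 0) → --d--▸ u3
  u3 = c.(0 + 0) → --c--▸ u4
  u4 = 0 + 0 → ∅
LTS(Q): 6 reachable states
  v0 = a.b.d.c.(0 + 0) + c.0 → --a--▸ v1, --c--▸ v2
  v1 = b.d.c.(0 + 0) → --b--▸ v3
  v2 = 0 → ∅
  v3 = d.c.(0 + 0) → --d--▸ v4
  v4 = c.(0 + 0) → --c--▸ v5
  v5 = 0 + 0 → ∅
Coarsest stable partition (strong bisimilarity classes):
  B0 = {u0}
  B1 = {u1, v1}
  B2 = {u2, v3}
  B3 = {u3, v4}
  B4 = {u4, v2, v5}
  B5 = {v0}
u0 ∈ B0, v0 ∈ B5 → different blocks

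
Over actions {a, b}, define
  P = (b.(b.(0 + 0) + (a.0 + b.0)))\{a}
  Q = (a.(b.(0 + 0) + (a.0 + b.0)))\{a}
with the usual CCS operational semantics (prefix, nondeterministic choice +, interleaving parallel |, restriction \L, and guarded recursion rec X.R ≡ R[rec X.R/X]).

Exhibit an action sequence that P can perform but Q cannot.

Reachable graph of P (4 states):
  s0 = (b.(b.(0 + 0) + (a.0 + b.0)))\{a} has moves -b-> s1
  s1 = (b.(0 + 0) + (a.0 + b.0))\{a} has moves -b-> s2, -b-> s3
  s2 = (0 + 0)\{a} has moves (no moves)
  s3 = 0\{a} has moves (no moves)
Reachable graph of Q (1 states):
  t0 = (a.(b.(0 + 0) + (a.0 + b.0)))\{a} has moves (no moves)
Executing b from P (initial set {s0}):
  step 1 (b): {s1}
  — P admits the full trace.
Executing b from Q (initial set {t0}):
  step 1 (b): ∅ (Q stuck)

b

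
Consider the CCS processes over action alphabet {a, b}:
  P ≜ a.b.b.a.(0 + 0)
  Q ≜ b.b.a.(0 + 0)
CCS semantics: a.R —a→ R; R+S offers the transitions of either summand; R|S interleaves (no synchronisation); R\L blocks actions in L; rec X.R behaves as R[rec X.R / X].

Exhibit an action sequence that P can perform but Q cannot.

P's transition system — 5 states:
  m0 = a.b.b.a.(0 + 0) has moves ··a··> m1
  m1 = b.b.a.(0 + 0) has moves ··b··> m2
  m2 = b.a.(0 + 0) has moves ··b··> m3
  m3 = a.(0 + 0) has moves ··a··> m4
  m4 = 0 + 0 has moves stopped
Q's transition system — 4 states:
  n0 = b.b.a.(0 + 0) has moves ··b··> n1
  n1 = b.a.(0 + 0) has moves ··b··> n2
  n2 = a.(0 + 0) has moves ··a··> n3
  n3 = 0 + 0 has moves stopped
Run σ = ⟨a⟩ on P: start {m0}
  [1] a ⇒ {m1}
  P completes σ.
Run σ = ⟨a⟩ on Q: start {n0}
  [1] a ⇒ no successor for Q

a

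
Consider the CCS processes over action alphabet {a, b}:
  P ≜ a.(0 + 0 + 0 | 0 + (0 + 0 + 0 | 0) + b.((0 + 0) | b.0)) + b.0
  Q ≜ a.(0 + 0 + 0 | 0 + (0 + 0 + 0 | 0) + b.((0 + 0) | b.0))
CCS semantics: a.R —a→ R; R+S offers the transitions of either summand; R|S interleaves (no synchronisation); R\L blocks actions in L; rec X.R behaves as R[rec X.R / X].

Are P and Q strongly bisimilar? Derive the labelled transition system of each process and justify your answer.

NO

Reachable graph of P (5 states):
  p0 = a.(0 + 0 + 0 | 0 + (0 + 0 + 0 | 0) + b.((0 + 0) | b.0)) + b.0 :: -a-> p1, -b-> p2
  p1 = 0 + 0 + 0 | 0 + (0 + 0 + 0 | 0) + b.((0 + 0) | b.0) :: -b-> p3
  p2 = 0 :: (no moves)
  p3 = (0 + 0) | b.0 :: -b-> p4
  p4 = (0 + 0) | 0 :: (no moves)
Reachable graph of Q (4 states):
  q0 = a.(0 + 0 + 0 | 0 + (0 + 0 + 0 | 0) + b.((0 + 0) | b.0)) :: -a-> q1
  q1 = 0 + 0 + 0 | 0 + (0 + 0 + 0 | 0) + b.((0 + 0) | b.0) :: -b-> q2
  q2 = (0 + 0) | b.0 :: -b-> q3
  q3 = (0 + 0) | 0 :: (no moves)
Partition-refinement fixed point:
  B0 = {p0}
  B1 = {p2, p4, q3}
  B2 = {p1, q1}
  B3 = {p3, q2}
  B4 = {q0}
p0 ∈ B0, q0 ∈ B4 → different blocks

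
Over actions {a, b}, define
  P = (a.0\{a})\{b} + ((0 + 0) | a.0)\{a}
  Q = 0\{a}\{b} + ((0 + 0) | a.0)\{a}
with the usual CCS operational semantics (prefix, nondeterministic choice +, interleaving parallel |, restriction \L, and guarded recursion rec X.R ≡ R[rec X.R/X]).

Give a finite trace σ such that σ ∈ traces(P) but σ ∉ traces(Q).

a

P's transition system — 2 states:
  s0 = (a.0\{a})\{b} + ((0 + 0) | a.0)\{a} ⊢ -a-> s1
  s1 = 0\{a}\{b} ⊢ ∅
Q's transition system — 1 states:
  t0 = 0\{a}\{b} + ((0 + 0) | a.0)\{a} ⊢ ∅
Executing a from P (initial set {s0}):
  [1] a ⇒ {s1}
  — P admits the full trace.
Executing a from Q (initial set {t0}):
  [1] a ⇒ no successor for Q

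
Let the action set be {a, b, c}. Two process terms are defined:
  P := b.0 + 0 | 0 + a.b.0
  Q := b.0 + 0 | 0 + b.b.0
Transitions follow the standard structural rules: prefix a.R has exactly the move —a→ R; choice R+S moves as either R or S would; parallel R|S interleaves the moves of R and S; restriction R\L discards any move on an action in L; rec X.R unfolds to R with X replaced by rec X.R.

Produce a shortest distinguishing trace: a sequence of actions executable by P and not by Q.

a

P's transition system — 3 states:
  p0 = b.0 + 0 | 0 + a.b.0 ⊢ ··a··> p1, ··b··> p2
  p1 = b.0 ⊢ ··b··> p2
  p2 = 0 ⊢ ·
Q's transition system — 3 states:
  q0 = b.0 + 0 | 0 + b.b.0 ⊢ ··b··> q1, ··b··> q2
  q1 = 0 ⊢ ·
  q2 = b.0 ⊢ ··b··> q1
Run σ = ⟨a⟩ on P: start {p0}
  [1] a ⇒ {p1}
  — P admits the full trace.
Run σ = ⟨a⟩ on Q: start {q0}
  [1] a ⇒ ∅  — Q cannot continue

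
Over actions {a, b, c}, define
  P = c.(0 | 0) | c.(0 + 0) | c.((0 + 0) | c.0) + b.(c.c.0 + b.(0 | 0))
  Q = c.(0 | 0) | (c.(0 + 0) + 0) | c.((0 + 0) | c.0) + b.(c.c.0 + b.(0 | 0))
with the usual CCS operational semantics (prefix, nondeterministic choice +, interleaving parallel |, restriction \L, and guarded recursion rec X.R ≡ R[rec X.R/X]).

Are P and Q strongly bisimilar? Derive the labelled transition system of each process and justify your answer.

Reachable graph of P (16 states):
  u0 = c.(0 | 0) | c.(0 + 0) | c.((0 + 0) | c.0) + b.(c.c.0 + b.(0 | 0)) → -b-> u1, -c-> u2, -c-> u3, -c-> u4
  u1 = c.c.0 + b.(0 | 0) → -b-> u5, -c-> u6
  u2 = 0 | 0 | c.(0 + 0) | c.((0 + 0) | c.0) → -c-> u7, -c-> u8
  u3 = c.(0 | 0) | (0 + 0) | c.((0 + 0) | c.0) → -c-> u7, -c-> u9
  u4 = c.(0 | 0) | c.(0 + 0) | ((0 + 0) | c.0) → -c-> u10, -c-> u8, -c-> u9
  u5 = 0 | 0 → deadlocked
  u6 = c.0 → -c-> u11
  u7 = 0 | 0 | (0 + 0) | c.((0 + 0) | c.0) → -c-> u12
  u8 = 0 | 0 | c.(0 + 0) | ((0 + 0) | c.0) → -c-> u12, -c-> u13
  u9 = c.(0 | 0) | (0 + 0) | ((0 + 0) | c.0) → -c-> u12, -c-> u14
  u10 = c.(0 | 0) | c.(0 + 0) | ((0 + 0) | 0) → -c-> u13, -c-> u14
  u11 = 0 → deadlocked
  u12 = 0 | 0 | (0 + 0) | ((0 + 0) | c.0) → -c-> u15
  u13 = 0 | 0 | c.(0 + 0) | ((0 + 0) | 0) → -c-> u15
  u14 = c.(0 | 0) | (0 + 0) | ((0 + 0) | 0) → -c-> u15
  u15 = 0 | 0 | (0 + 0) | ((0 + 0) | 0) → deadlocked
Reachable graph of Q (16 states):
  v0 = c.(0 | 0) | (c.(0 + 0) + 0) | c.((0 + 0) | c.0) + b.(c.c.0 + b.(0 | 0)) → -b-> v1, -c-> v2, -c-> v3, -c-> v4
  v1 = c.c.0 + b.(0 | 0) → -b-> v5, -c-> v6
  v2 = 0 | 0 | (c.(0 + 0) + 0) | c.((0 + 0) | c.0) → -c-> v7, -c-> v8
  v3 = c.(0 | 0) | (0 + 0) | c.((0 + 0) | c.0) → -c-> v7, -c-> v9
  v4 = c.(0 | 0) | (c.(0 + 0) + 0) | ((0 + 0) | c.0) → -c-> v10, -c-> v8, -c-> v9
  v5 = 0 | 0 → deadlocked
  v6 = c.0 → -c-> v11
  v7 = 0 | 0 | (0 + 0) | c.((0 + 0) | c.0) → -c-> v12
  v8 = 0 | 0 | (c.(0 + 0) + 0) | ((0 + 0) | c.0) → -c-> v12, -c-> v13
  v9 = c.(0 | 0) | (0 + 0) | ((0 + 0) | c.0) → -c-> v12, -c-> v14
  v10 = c.(0 | 0) | (c.(0 + 0) + 0) | ((0 + 0) | 0) → -c-> v13, -c-> v14
  v11 = 0 → deadlocked
  v12 = 0 | 0 | (0 + 0) | ((0 + 0) | c.0) → -c-> v15
  v13 = 0 | 0 | (c.(0 + 0) + 0) | ((0 + 0) | 0) → -c-> v15
  v14 = c.(0 | 0) | (0 + 0) | ((0 + 0) | 0) → -c-> v15
  v15 = 0 | 0 | (0 + 0) | ((0 + 0) | 0) → deadlocked
Partition-refinement fixed point:
  B0 = {u0, v0}
  B1 = {u2, u3, u4, v2, v3, v4}
  B2 = {u10, u7, u8, u9, v10, v7, v8, v9}
  B3 = {u12, u13, u14, u6, v12, v13, v14, v6}
  B4 = {u11, u15, u5, v11, v15, v5}
  B5 = {u1, v1}
u0 ∈ B0, v0 ∈ B0 → same block

P ~ Q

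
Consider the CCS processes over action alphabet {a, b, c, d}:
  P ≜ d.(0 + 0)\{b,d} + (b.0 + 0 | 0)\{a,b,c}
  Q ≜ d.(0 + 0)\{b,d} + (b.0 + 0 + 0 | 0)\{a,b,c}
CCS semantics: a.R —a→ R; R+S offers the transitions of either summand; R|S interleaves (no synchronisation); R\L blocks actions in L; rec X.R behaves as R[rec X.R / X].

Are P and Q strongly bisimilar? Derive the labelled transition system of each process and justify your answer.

LTS(P): 2 reachable states
  u0 = d.(0 + 0)\{b,d} + (b.0 + 0 | 0)\{a,b,c} has moves =d=> u1
  u1 = (0 + 0)\{b,d} has moves ∅
LTS(Q): 2 reachable states
  v0 = d.(0 + 0)\{b,d} + (b.0 + 0 + 0 | 0)\{a,b,c} has moves =d=> v1
  v1 = (0 + 0)\{b,d} has moves ∅
Partition-refinement fixed point:
  B0 = {u0, v0}
  B1 = {u1, v1}
u0 ∈ B0, v0 ∈ B0 → same block

P ~ Q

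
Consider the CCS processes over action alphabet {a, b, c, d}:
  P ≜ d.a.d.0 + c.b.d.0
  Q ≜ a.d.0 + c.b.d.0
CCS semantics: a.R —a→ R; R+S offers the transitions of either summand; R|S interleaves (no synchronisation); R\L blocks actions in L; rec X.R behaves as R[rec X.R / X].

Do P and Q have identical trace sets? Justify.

traces(P) ≠ traces(Q) — witness ⟨d⟩

P's transition system — 5 states:
  p0 = d.a.d.0 + c.b.d.0 | ··c··> p1, ··d··> p2
  p1 = b.d.0 | ··b··> p3
  p2 = a.d.0 | ··a··> p3
  p3 = d.0 | ··d··> p4
  p4 = 0 | stopped
Q's transition system — 4 states:
  q0 = a.d.0 + c.b.d.0 | ··a··> q1, ··c··> q2
  q1 = d.0 | ··d··> q3
  q2 = b.d.0 | ··b··> q1
  q3 = 0 | stopped
Trace ⟨d⟩ through P, begin at {p0}:
  [1] d ⇒ {p2}
  — P admits the full trace.
Trace ⟨d⟩ through Q, begin at {q0}:
  [1] d ⇒ no successor for Q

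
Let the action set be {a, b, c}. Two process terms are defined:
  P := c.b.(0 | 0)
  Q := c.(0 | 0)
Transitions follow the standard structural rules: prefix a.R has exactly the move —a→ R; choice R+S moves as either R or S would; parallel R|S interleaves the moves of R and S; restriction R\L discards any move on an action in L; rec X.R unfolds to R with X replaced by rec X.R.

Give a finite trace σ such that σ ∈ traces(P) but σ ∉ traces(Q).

cb

Reachable graph of P (3 states):
  u0 = c.b.(0 | 0) ⊢ =c=> u1
  u1 = b.(0 | 0) ⊢ =b=> u2
  u2 = 0 | 0 ⊢ (no moves)
Reachable graph of Q (2 states):
  v0 = c.(0 | 0) ⊢ =c=> v1
  v1 = 0 | 0 ⊢ (no moves)
Executing cb from P (initial set {u0}):
  [1] c ⇒ {u1}
  [2] b ⇒ {u2}
  ✓ P
Executing cb from Q (initial set {v0}):
  [1] c ⇒ {v1}
  [2] b ⇒ ∅  — Q cannot continue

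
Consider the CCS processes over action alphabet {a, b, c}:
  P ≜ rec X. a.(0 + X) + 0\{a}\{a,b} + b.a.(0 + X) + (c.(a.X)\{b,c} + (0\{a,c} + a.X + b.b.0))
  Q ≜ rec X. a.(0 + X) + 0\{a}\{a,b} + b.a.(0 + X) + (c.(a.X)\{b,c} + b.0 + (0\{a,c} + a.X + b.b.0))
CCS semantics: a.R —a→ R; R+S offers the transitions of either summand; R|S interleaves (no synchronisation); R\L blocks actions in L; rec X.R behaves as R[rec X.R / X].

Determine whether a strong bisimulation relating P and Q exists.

not bisimilar

P's transition system — 8 states:
  m0 = rec X. a.(0 + X) + 0\{a}\{a,b} + b.a.(0 + X) + (c.(a.X)\{b,c} + (0\{a,c} + a.X + b.b.0)) ⊢ =a=> m0, =a=> m1, =b=> m2, =b=> m3, =c=> m4
  m1 = 0 + (rec X. a.(0 + X) + 0\{a}\{a,b} + b.a.(0 + X) + (c.(a.X)\{b,c} + (0\{a,c} + a.X + b.b.0))) ⊢ =a=> m0, =a=> m1, =b=> m2, =b=> m3, =c=> m4
  m2 = a.(0 + (rec X. a.(0 + X) + 0\{a}\{a,b} + b.a.(0 + X) + (c.(a.X)\{b,c} + (0\{a,c} + a.X + b.b.0)))) ⊢ =a=> m1
  m3 = b.0 ⊢ =b=> m5
  m4 = (a.(rec X. a.(0 + X) + 0\{a}\{a,b} + b.a.(0 + X) + (c.(a.X)\{b,c} + (0\{a,c} + a.X + b.b.0))))\{b,c} ⊢ =a=> m6
  m5 = 0 ⊢ stopped
  m6 = (rec X. a.(0 + X) + 0\{a}\{a,b} + b.a.(0 + X) + (c.(a.X)\{b,c} + (0\{a,c} + a.X + b.b.0)))\{b,c} ⊢ =a=> m6, =a=> m7
  m7 = (0 + (rec X. a.(0 + X) + 0\{a}\{a,b} + b.a.(0 + X) + (c.(a.X)\{b,c} + (0\{a,c} + a.X + b.b.0))))\{b,c} ⊢ =a=> m6, =a=> m7
Q's transition system — 8 states:
  n0 = rec X. a.(0 + X) + 0\{a}\{a,b} + b.a.(0 + X) + (c.(a.X)\{b,c} + b.0 + (0\{a,c} + a.X + b.b.0)) ⊢ =a=> n0, =a=> n1, =b=> n2, =b=> n3, =b=> n4, =c=> n5
  n1 = 0 + (rec X. a.(0 + X) + 0\{a}\{a,b} + b.a.(0 + X) + (c.(a.X)\{b,c} + b.0 + (0\{a,c} + a.X + b.b.0))) ⊢ =a=> n0, =a=> n1, =b=> n2, =b=> n3, =b=> n4, =c=> n5
  n2 = 0 ⊢ stopped
  n3 = a.(0 + (rec X. a.(0 + X) + 0\{a}\{a,b} + b.a.(0 + X) + (c.(a.X)\{b,c} + b.0 + (0\{a,c} + a.X + b.b.0)))) ⊢ =a=> n1
  n4 = b.0 ⊢ =b=> n2
  n5 = (a.(rec X. a.(0 + X) + 0\{a}\{a,b} + b.a.(0 + X) + (c.(a.X)\{b,c} + b.0 + (0\{a,c} + a.X + b.b.0))))\{b,c} ⊢ =a=> n6
  n6 = (rec X. a.(0 + X) + 0\{a}\{a,b} + b.a.(0 + X) + (c.(a.X)\{b,c} + b.0 + (0\{a,c} + a.X + b.b.0)))\{b,c} ⊢ =a=> n6, =a=> n7
  n7 = (0 + (rec X. a.(0 + X) + 0\{a}\{a,b} + b.a.(0 + X) + (c.(a.X)\{b,c} + b.0 + (0\{a,c} + a.X + b.b.0))))\{b,c} ⊢ =a=> n6, =a=> n7
Coarsest stable partition (strong bisimilarity classes):
  B0 = {m0, m1}
  B1 = {m2}
  B2 = {m3, n4}
  B3 = {m5, n2}
  B4 = {m4, m6, m7, n5, n6, n7}
  B5 = {n0, n1}
  B6 = {n3}
m0 ∈ B0, n0 ∈ B5 → different blocks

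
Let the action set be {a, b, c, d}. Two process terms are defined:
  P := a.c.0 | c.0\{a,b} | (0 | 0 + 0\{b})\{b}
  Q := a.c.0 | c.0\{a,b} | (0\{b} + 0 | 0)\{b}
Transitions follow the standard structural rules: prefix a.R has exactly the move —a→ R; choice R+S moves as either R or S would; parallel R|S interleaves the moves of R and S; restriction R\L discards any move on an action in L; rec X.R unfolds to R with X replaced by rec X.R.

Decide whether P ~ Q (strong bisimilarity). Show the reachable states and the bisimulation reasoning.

P ~ Q

Reachable graph of P (6 states):
  p0 = a.c.0 | c.0\{a,b} | (0 | 0 + 0\{b})\{b} :: --a--▸ p1, --c--▸ p2
  p1 = c.0 | c.0\{a,b} | (0 | 0 + 0\{b})\{b} :: --c--▸ p3, --c--▸ p4
  p2 = a.c.0 | 0\{a,b} | (0 | 0 + 0\{b})\{b} :: --a--▸ p4
  p3 = 0 | c.0\{a,b} | (0 | 0 + 0\{b})\{b} :: --c--▸ p5
  p4 = c.0 | 0\{a,b} | (0 | 0 + 0\{b})\{b} :: --c--▸ p5
  p5 = 0 | 0\{a,b} | (0 | 0 + 0\{b})\{b} :: ·
Reachable graph of Q (6 states):
  q0 = a.c.0 | c.0\{a,b} | (0\{b} + 0 | 0)\{b} :: --a--▸ q1, --c--▸ q2
  q1 = c.0 | c.0\{a,b} | (0\{b} + 0 | 0)\{b} :: --c--▸ q3, --c--▸ q4
  q2 = a.c.0 | 0\{a,b} | (0\{b} + 0 | 0)\{b} :: --a--▸ q4
  q3 = 0 | c.0\{a,b} | (0\{b} + 0 | 0)\{b} :: --c--▸ q5
  q4 = c.0 | 0\{a,b} | (0\{b} + 0 | 0)\{b} :: --c--▸ q5
  q5 = 0 | 0\{a,b} | (0\{b} + 0 | 0)\{b} :: ·
Coarsest stable partition (strong bisimilarity classes):
  B0 = {p0, q0}
  B1 = {p2, q2}
  B2 = {p3, p4, q3, q4}
  B3 = {p5, q5}
  B4 = {p1, q1}
p0 ∈ B0, q0 ∈ B0 → same block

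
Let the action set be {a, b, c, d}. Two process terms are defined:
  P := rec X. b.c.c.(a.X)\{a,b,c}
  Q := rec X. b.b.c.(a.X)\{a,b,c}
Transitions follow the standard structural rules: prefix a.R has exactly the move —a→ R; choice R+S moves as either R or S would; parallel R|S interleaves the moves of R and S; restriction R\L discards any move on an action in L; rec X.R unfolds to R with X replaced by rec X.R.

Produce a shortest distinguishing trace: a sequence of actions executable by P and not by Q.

P's transition system — 4 states:
  p0 = rec X. b.c.c.(a.X)\{a,b,c} has moves —b→ p1
  p1 = c.c.(a.(rec X. b.c.c.(a.X)\{a,b,c}))\{a,b,c} has moves —c→ p2
  p2 = c.(a.(rec X. b.c.c.(a.X)\{a,b,c}))\{a,b,c} has moves —c→ p3
  p3 = (a.(rec X. b.c.c.(a.X)\{a,b,c}))\{a,b,c} has moves (no moves)
Q's transition system — 4 states:
  q0 = rec X. b.b.c.(a.X)\{a,b,c} has moves —b→ q1
  q1 = b.c.(a.(rec X. b.b.c.(a.X)\{a,b,c}))\{a,b,c} has moves —b→ q2
  q2 = c.(a.(rec X. b.b.c.(a.X)\{a,b,c}))\{a,b,c} has moves —c→ q3
  q3 = (a.(rec X. b.b.c.(a.X)\{a,b,c}))\{a,b,c} has moves (no moves)
Trace ⟨bc⟩ through P, begin at {p0}:
  after b @ step 1: {p1}
  after c @ step 2: {p2}
  ✓ P
Trace ⟨bc⟩ through Q, begin at {q0}:
  after b @ step 1: {q1}
  after c @ step 2: no successor for Q

bc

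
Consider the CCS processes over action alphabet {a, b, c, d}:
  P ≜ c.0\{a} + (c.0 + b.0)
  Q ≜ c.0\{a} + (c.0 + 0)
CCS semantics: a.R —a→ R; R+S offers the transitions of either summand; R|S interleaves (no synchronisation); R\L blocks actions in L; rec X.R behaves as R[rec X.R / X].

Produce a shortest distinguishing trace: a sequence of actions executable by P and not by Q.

b

LTS(P): 3 reachable states
  m0 = c.0\{a} + (c.0 + b.0) :: =b=> m1, =c=> m1, =c=> m2
  m1 = 0 :: (no moves)
  m2 = 0\{a} :: (no moves)
LTS(Q): 3 reachable states
  n0 = c.0\{a} + (c.0 + 0) :: =c=> n1, =c=> n2
  n1 = 0 :: (no moves)
  n2 = 0\{a} :: (no moves)
Run σ = ⟨b⟩ on P: start {m0}
  step 1 (b): {m1}
  ✓ P
Run σ = ⟨b⟩ on Q: start {n0}
  step 1 (b): no successor for Q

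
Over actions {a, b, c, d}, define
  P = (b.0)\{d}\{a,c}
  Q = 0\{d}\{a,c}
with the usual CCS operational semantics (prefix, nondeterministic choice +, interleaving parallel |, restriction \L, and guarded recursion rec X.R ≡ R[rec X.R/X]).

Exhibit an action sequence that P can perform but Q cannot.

LTS(P): 2 reachable states
  u0 = (b.0)\{d}\{a,c} has moves —b→ u1
  u1 = 0\{d}\{a,c} has moves ·
LTS(Q): 1 reachable states
  v0 = 0\{d}\{a,c} has moves ·
Trace ⟨b⟩ through P, begin at {u0}:
  [1] b ⇒ {u1}
  P completes σ.
Trace ⟨b⟩ through Q, begin at {v0}:
  [1] b ⇒ ∅  — Q cannot continue

b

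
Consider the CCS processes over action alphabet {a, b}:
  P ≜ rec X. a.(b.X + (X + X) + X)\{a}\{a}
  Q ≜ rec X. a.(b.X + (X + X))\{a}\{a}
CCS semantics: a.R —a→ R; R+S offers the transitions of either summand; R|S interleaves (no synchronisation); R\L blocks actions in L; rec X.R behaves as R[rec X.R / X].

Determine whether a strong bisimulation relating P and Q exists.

P ~ Q

Reachable graph of P (3 states):
  m0 = rec X. a.(b.X + (X + X) + X)\{a}\{a} has moves --a--▸ m1
  m1 = (b.(rec X. a.(b.X + (X + X) + X)\{a}\{a}) + ((rec X. a.(b.X + (X + X) + X)\{a}\{a}) + (rec X. a.(b.X + (X + X) + X)\{a}\{a})) + (rec X. a.(b.X + (X + X) + X)\{a}\{a}))\{a}\{a} has moves --b--▸ m2
  m2 = (rec X. a.(b.X + (X + X) + X)\{a}\{a})\{a}\{a} has moves deadlocked
Reachable graph of Q (3 states):
  n0 = rec X. a.(b.X + (X + X))\{a}\{a} has moves --a--▸ n1
  n1 = (b.(rec X. a.(b.X + (X + X))\{a}\{a}) + ((rec X. a.(b.X + (X + X))\{a}\{a}) + (rec X. a.(b.X + (X + X))\{a}\{a})))\{a}\{a} has moves --b--▸ n2
  n2 = (rec X. a.(b.X + (X + X))\{a}\{a})\{a}\{a} has moves deadlocked
Partition-refinement fixed point:
  B0 = {m0, n0}
  B1 = {m1, n1}
  B2 = {m2, n2}
m0 ∈ B0, n0 ∈ B0 → same block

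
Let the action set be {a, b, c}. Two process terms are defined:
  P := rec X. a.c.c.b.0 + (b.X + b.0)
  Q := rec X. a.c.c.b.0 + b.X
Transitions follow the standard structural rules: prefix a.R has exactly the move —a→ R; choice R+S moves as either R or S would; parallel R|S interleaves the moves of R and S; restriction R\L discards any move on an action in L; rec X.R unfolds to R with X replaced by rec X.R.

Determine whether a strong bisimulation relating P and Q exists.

not bisimilar

Reachable graph of P (5 states):
  u0 = rec X. a.c.c.b.0 + (b.X + b.0) → --a--▸ u1, --b--▸ u0, --b--▸ u2
  u1 = c.c.b.0 → --c--▸ u3
  u2 = 0 → (no moves)
  u3 = c.b.0 → --c--▸ u4
  u4 = b.0 → --b--▸ u2
Reachable graph of Q (5 states):
  v0 = rec X. a.c.c.b.0 + b.X → --a--▸ v1, --b--▸ v0
  v1 = c.c.b.0 → --c--▸ v2
  v2 = c.b.0 → --c--▸ v3
  v3 = b.0 → --b--▸ v4
  v4 = 0 → (no moves)
Coarsest stable partition (strong bisimilarity classes):
  B0 = {u0}
  B1 = {u1, v1}
  B2 = {u3, v2}
  B3 = {u4, v3}
  B4 = {u2, v4}
  B5 = {v0}
u0 ∈ B0, v0 ∈ B5 → different blocks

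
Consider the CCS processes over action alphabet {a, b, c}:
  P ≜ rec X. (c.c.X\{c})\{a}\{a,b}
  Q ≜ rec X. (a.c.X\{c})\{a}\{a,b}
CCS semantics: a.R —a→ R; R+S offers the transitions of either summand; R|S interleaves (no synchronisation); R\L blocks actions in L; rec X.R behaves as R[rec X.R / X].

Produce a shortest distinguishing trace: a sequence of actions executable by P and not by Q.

c

LTS(P): 3 reachable states
  m0 = rec X. (c.c.X\{c})\{a}\{a,b} :: =c=> m1
  m1 = (c.(rec X. (c.c.X\{c})\{a}\{a,b})\{c})\{a}\{a,b} :: =c=> m2
  m2 = (rec X. (c.c.X\{c})\{a}\{a,b})\{c}\{a}\{a,b} :: ∅
LTS(Q): 1 reachable states
  n0 = rec X. (a.c.X\{c})\{a}\{a,b} :: ∅
Executing c from P (initial set {m0}):
  [1] c ⇒ {m1}
  P completes σ.
Executing c from Q (initial set {n0}):
  [1] c ⇒ ∅ (Q stuck)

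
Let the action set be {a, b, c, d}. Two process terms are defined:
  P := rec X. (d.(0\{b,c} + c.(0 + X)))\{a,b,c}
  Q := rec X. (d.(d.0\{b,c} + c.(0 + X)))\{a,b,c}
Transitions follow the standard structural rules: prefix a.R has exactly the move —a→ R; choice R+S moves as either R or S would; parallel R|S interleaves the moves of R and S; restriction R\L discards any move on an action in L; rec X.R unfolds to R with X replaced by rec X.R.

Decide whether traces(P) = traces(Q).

trace-distinct — witness ⟨dd⟩

Reachable graph of P (2 states):
  s0 = rec X. (d.(0\{b,c} + c.(0 + X)))\{a,b,c} | =d=> s1
  s1 = (0\{b,c} + c.(0 + (rec X. (d.(0\{b,c} + c.(0 + X)))\{a,b,c})))\{a,b,c} | ∅
Reachable graph of Q (3 states):
  t0 = rec X. (d.(d.0\{b,c} + c.(0 + X)))\{a,b,c} | =d=> t1
  t1 = (d.0\{b,c} + c.(0 + (rec X. (d.(d.0\{b,c} + c.(0 + X)))\{a,b,c})))\{a,b,c} | =d=> t2
  t2 = 0\{b,c}\{a,b,c} | ∅
Run σ = ⟨dd⟩ on Q: start {t0}
  step 1 (d): {t1}
  step 2 (d): {t2}
  — Q admits the full trace.
Run σ = ⟨dd⟩ on P: start {s0}
  step 1 (d): {s1}
  step 2 (d): no successor for P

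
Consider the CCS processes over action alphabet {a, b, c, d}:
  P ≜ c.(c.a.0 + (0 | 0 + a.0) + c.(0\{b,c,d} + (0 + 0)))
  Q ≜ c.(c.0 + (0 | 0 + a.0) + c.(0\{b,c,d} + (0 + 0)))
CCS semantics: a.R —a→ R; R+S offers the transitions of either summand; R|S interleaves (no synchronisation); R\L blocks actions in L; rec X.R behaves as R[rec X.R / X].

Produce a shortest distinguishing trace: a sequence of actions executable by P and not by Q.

cca

Reachable graph of P (5 states):
  s0 = c.(c.a.0 + (0 | 0 + a.0) + c.(0\{b,c,d} + (0 + 0))) :: --c--▸ s1
  s1 = c.a.0 + (0 | 0 + a.0) + c.(0\{b,c,d} + (0 + 0)) :: --a--▸ s2, --c--▸ s3, --c--▸ s4
  s2 = 0 :: ·
  s3 = 0\{b,c,d} + (0 + 0) :: ·
  s4 = a.0 :: --a--▸ s2
Reachable graph of Q (4 states):
  t0 = c.(c.0 + (0 | 0 + a.0) + c.(0\{b,c,d} + (0 + 0))) :: --c--▸ t1
  t1 = c.0 + (0 | 0 + a.0) + c.(0\{b,c,d} + (0 + 0)) :: --a--▸ t2, --c--▸ t2, --c--▸ t3
  t2 = 0 :: ·
  t3 = 0\{b,c,d} + (0 + 0) :: ·
Executing cca from P (initial set {s0}):
  after c @ step 1: {s1}
  after c @ step 2: {s3, s4}
  after a @ step 3: {s2}
  ✓ P
Executing cca from Q (initial set {t0}):
  after c @ step 1: {t1}
  after c @ step 2: {t2, t3}
  after a @ step 3: ∅ (Q stuck)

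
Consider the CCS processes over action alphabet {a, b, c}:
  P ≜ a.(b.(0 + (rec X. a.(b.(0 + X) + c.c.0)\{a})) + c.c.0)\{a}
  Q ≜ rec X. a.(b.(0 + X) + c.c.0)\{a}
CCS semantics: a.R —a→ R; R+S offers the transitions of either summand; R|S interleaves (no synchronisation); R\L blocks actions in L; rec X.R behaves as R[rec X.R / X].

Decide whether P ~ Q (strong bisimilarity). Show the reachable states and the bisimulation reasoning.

P's transition system — 5 states:
  p0 = a.(b.(0 + (rec X. a.(b.(0 + X) + c.c.0)\{a})) + c.c.0)\{a} | --a--▸ p1
  p1 = (b.(0 + (rec X. a.(b.(0 + X) + c.c.0)\{a})) + c.c.0)\{a} | --b--▸ p2, --c--▸ p3
  p2 = (0 + (rec X. a.(b.(0 + X) + c.c.0)\{a}))\{a} | stopped
  p3 = (c.0)\{a} | --c--▸ p4
  p4 = 0\{a} | stopped
Q's transition system — 5 states:
  q0 = rec X. a.(b.(0 + X) + c.c.0)\{a} | --a--▸ q1
  q1 = (b.(0 + (rec X. a.(b.(0 + X) + c.c.0)\{a})) + c.c.0)\{a} | --b--▸ q2, --c--▸ q3
  q2 = (0 + (rec X. a.(b.(0 + X) + c.c.0)\{a}))\{a} | stopped
  q3 = (c.0)\{a} | --c--▸ q4
  q4 = 0\{a} | stopped
Coarsest stable partition (strong bisimilarity classes):
  B0 = {p0, q0}
  B1 = {p1, q1}
  B2 = {p3, q3}
  B3 = {p2, p4, q2, q4}
p0 ∈ B0, q0 ∈ B0 → same block

bisimilar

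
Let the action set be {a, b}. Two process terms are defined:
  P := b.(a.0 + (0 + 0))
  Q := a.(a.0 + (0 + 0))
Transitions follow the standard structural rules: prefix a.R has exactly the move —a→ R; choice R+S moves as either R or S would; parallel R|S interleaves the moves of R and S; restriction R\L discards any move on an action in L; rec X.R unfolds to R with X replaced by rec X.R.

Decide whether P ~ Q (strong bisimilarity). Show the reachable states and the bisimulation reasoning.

not bisimilar

P's transition system — 3 states:
  p0 = b.(a.0 + (0 + 0)) → =b=> p1
  p1 = a.0 + (0 + 0) → =a=> p2
  p2 = 0 → ·
Q's transition system — 3 states:
  q0 = a.(a.0 + (0 + 0)) → =a=> q1
  q1 = a.0 + (0 + 0) → =a=> q2
  q2 = 0 → ·
Coarsest stable partition (strong bisimilarity classes):
  B0 = {p0}
  B1 = {p1, q1}
  B2 = {p2, q2}
  B3 = {q0}
p0 ∈ B0, q0 ∈ B3 → different blocks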